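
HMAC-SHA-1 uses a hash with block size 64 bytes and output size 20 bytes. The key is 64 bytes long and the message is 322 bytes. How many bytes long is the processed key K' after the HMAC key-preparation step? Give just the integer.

64

Key is 64 ≤ 64 bytes, zero-padded: |K'| = 64.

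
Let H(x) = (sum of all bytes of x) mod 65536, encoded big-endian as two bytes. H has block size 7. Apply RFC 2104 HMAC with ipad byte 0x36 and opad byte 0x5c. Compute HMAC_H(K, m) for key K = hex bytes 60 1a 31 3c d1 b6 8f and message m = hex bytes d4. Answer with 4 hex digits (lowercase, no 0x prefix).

0423

Key hex bytes 60 1a 31 3c d1 b6 8f is exactly B = 7 bytes: K' = 60 1a 31 3c d1 b6 8f.
K' ⊕ ipad = 56 2c 07 0a e7 80 b9.  K' ⊕ opad = 3c 46 6d 60 8d ea d3.
Inner input = (K'⊕ipad) ∥ m = 56 2c 07 0a e7 80 b9 ∥ d4.
Inner hash: sum = 86+44+7+10+231+128+185+212 = 903 → 03 87.
Outer input = (K'⊕opad) ∥ inner = 3c 46 6d 60 8d ea d3 ∥ 03 87.
Outer hash (tag): sum = 60+70+109+96+141+234+211+3+135 = 1059 → 04 23.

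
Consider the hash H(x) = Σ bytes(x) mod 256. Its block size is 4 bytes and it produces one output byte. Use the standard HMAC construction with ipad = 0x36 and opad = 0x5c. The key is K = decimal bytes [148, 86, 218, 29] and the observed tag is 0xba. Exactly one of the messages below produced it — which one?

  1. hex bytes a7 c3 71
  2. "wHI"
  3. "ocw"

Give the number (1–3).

2

Key decimal bytes [148, 86, 218, 29] = 94 56 da 1d is exactly B = 4 bytes: K' = 94 56 da 1d.
K' ⊕ ipad = a2 60 ec 2b; K' ⊕ opad = c8 0a 86 41.
m1: inner = H(a2 60 ec 2b a7 c3 71) = f4; tag = H(c8 0a 86 41 f4) = 8d
m2: inner = H(a2 60 ec 2b 77 48 49) = 21; tag = H(c8 0a 86 41 21) = ba ← matches
m3: inner = H(a2 60 ec 2b 6f 63 77) = 62; tag = H(c8 0a 86 41 62) = fb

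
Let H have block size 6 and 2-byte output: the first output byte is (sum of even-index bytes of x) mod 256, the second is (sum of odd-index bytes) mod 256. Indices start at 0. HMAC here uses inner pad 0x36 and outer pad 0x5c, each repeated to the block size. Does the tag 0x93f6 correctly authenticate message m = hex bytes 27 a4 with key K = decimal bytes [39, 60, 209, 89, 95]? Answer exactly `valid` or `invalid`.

invalid

Key decimal bytes [39, 60, 209, 89, 95] = 27 3c d1 59 5f is 5 bytes ≤ B = 6; zero-pad to 6 bytes: K' = 27 3c d1 59 5f 00.
K' ⊕ ipad = 11 0a e7 6f 69 36; K' ⊕ opad = 7b 60 8d 05 03 5c.
Inner hash: even-index sum = 392 mod 256 = 136; odd-index sum = 339 mod 256 = 83 → 88 53.
Outer hash (recomputed tag): even-index sum = 403 mod 256 = 147; odd-index sum = 276 mod 256 = 20 → 93 14.
Recomputed tag = 9314; claimed = 93f6 → mismatch.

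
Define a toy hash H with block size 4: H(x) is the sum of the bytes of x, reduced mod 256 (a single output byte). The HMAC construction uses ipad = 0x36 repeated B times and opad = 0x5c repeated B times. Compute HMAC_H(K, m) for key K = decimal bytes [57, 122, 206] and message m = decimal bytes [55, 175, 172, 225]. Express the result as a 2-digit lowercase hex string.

75

Key decimal bytes [57, 122, 206] = 39 7a ce is 3 bytes ≤ B = 4; zero-pad to 4 bytes: K' = 39 7a ce 00.
K' ⊕ ipad = 0f 4c f8 36.  K' ⊕ opad = 65 26 92 5c.
Inner input = (K'⊕ipad) ∥ m = 0f 4c f8 36 ∥ 37 af ac e1.
Inner hash: sum = 15+76+248+54+55+175+172+225 = 1020; mod 256 = 252 → fc.
Outer input = (K'⊕opad) ∥ inner = 65 26 92 5c ∥ fc.
Outer hash (tag): sum = 101+38+146+92+252 = 629; mod 256 = 117 → 75.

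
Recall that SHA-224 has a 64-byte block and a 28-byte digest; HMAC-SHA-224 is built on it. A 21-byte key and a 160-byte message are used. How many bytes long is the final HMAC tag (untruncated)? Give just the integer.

28

The tag is one SHA-224 digest: 28 bytes.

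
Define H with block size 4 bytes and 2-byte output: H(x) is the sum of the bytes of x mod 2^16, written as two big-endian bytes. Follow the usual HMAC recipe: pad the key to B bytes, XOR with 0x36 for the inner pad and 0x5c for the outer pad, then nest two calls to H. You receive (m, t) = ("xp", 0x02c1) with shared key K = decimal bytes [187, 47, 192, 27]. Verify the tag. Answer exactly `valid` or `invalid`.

invalid

Key decimal bytes [187, 47, 192, 27] = bb 2f c0 1b is exactly B = 4 bytes: K' = bb 2f c0 1b.
K' ⊕ ipad = 8d 19 f6 2d; K' ⊕ opad = e7 73 9c 47.
Inner hash: sum = 141+25+246+45+120+112 = 689 → 02 b1.
Outer hash (recomputed tag): sum = 231+115+156+71+2+177 = 752 → 02 f0.
Recomputed tag = 02f0; claimed = 02c1 → mismatch.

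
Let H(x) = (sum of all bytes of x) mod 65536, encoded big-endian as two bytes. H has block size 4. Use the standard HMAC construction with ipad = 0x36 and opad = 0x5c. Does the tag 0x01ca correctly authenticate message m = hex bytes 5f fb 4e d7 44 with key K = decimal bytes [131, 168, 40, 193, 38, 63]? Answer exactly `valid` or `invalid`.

Key decimal bytes [131, 168, 40, 193, 38, 63] = 83 a8 28 c1 26 3f is 6 bytes > B = 4, so hash it first: H(key) = 02 79, then zero-pad to 4 bytes: K' = 02 79 00 00.
K' ⊕ ipad = 34 4f 36 36; K' ⊕ opad = 5e 25 5c 5c.
Inner hash: sum = 52+79+54+54+95+251+78+215+68 = 946 → 03 b2.
Outer hash (recomputed tag): sum = 94+37+92+92+3+178 = 496 → 01 f0.
Recomputed tag = 01f0; claimed = 01ca → mismatch.

invalid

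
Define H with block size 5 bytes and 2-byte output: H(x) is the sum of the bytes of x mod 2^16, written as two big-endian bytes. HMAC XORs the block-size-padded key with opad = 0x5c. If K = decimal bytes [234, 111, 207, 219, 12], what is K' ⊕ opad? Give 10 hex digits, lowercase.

b633938750

Key decimal bytes [234, 111, 207, 219, 12] = ea 6f cf db 0c is exactly B = 5 bytes: K' = ea 6f cf db 0c.
XOR each byte with 0x5c: ea⊕5c=b6, 6f⊕5c=33, cf⊕5c=93, db⊕5c=87, 0c⊕5c=50.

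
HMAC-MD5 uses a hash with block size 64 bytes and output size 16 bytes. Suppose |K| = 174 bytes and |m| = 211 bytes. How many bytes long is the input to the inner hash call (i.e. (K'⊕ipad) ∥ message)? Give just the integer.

275

Key is 174 > 64 bytes, so it is hashed to 16 bytes then zero-padded to 64: |K'| = 64.
Inner input = (K'⊕ipad) ∥ m → 64 + 211 = 275 bytes.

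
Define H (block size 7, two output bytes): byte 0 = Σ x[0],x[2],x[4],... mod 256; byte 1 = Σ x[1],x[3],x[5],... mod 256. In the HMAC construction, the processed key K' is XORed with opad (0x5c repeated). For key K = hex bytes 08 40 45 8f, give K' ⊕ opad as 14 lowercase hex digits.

541c19d35c5c5c

Key hex bytes 08 40 45 8f is 4 bytes ≤ B = 7; zero-pad to 7 bytes: K' = 08 40 45 8f 00 00 00.
XOR each byte with 0x5c: 08⊕5c=54, 40⊕5c=1c, 45⊕5c=19, 8f⊕5c=d3, 00⊕5c=5c, 00⊕5c=5c, 00⊕5c=5c.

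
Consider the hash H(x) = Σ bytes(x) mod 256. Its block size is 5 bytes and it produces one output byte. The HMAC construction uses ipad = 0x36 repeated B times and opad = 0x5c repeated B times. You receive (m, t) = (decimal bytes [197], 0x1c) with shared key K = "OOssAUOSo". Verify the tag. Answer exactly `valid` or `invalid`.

Key "OOssAUOSo" = 4f 4f 73 73 41 55 4f 53 6f is 9 bytes > B = 5, so hash it first: H(key) = 2b, then zero-pad to 5 bytes: K' = 2b 00 00 00 00.
K' ⊕ ipad = 1d 36 36 36 36; K' ⊕ opad = 77 5c 5c 5c 5c.
Inner hash: sum = 29+54+54+54+54+197 = 442; mod 256 = 186 → ba.
Outer hash (recomputed tag): sum = 119+92+92+92+92+186 = 673; mod 256 = 161 → a1.
Recomputed tag = a1; claimed = 1c → mismatch.

invalid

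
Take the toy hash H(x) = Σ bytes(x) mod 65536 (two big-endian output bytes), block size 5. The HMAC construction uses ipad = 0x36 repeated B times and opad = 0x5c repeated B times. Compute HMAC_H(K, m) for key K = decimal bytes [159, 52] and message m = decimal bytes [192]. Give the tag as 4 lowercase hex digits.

Key decimal bytes [159, 52] = 9f 34 is 2 bytes ≤ B = 5; zero-pad to 5 bytes: K' = 9f 34 00 00 00.
K' ⊕ ipad = a9 02 36 36 36.  K' ⊕ opad = c3 68 5c 5c 5c.
Inner input = (K'⊕ipad) ∥ m = a9 02 36 36 36 ∥ c0.
Inner hash: sum = 169+2+54+54+54+192 = 525 → 02 0d.
Outer input = (K'⊕opad) ∥ inner = c3 68 5c 5c 5c ∥ 02 0d.
Outer hash (tag): sum = 195+104+92+92+92+2+13 = 590 → 02 4e.

024e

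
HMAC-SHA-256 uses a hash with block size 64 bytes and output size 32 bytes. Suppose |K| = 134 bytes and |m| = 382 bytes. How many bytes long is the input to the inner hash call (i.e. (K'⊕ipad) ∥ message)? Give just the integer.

Key is 134 > 64 bytes, so it is hashed to 32 bytes then zero-padded to 64: |K'| = 64.
Inner input = (K'⊕ipad) ∥ m → 64 + 382 = 446 bytes.

446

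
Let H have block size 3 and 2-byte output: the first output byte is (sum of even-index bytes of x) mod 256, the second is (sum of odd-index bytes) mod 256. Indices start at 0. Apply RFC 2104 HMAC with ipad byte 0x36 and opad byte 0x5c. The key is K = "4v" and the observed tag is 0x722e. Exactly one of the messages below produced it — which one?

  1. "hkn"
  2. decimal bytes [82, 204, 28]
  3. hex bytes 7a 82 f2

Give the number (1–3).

Key "4v" = 34 76 is 2 bytes ≤ B = 3; zero-pad to 3 bytes: K' = 34 76 00.
K' ⊕ ipad = 02 40 36; K' ⊕ opad = 68 2a 5c.
m1: inner = H(02 40 36 68 6b 6e) = a3 16; tag = H(68 2a 5c a3 16) = dacd
m2: inner = H(02 40 36 52 cc 1c) = 04 ae; tag = H(68 2a 5c 04 ae) = 722e ← matches
m3: inner = H(02 40 36 7a 82 f2) = ba ac; tag = H(68 2a 5c ba ac) = 70e4

2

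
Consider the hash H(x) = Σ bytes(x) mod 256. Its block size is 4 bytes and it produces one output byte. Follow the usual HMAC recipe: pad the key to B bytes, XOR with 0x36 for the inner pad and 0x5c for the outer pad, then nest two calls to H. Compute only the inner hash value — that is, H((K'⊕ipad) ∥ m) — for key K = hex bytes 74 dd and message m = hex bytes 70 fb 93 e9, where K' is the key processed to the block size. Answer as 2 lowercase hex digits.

80

Key hex bytes 74 dd is 2 bytes ≤ B = 4; zero-pad to 4 bytes: K' = 74 dd 00 00.
K' ⊕ ipad = 42 eb 36 36.
Inner input = 42 eb 36 36 ∥ 70 fb 93 e9.
Inner hash: sum = 66+235+54+54+112+251+147+233 = 1152; mod 256 = 128 → 80.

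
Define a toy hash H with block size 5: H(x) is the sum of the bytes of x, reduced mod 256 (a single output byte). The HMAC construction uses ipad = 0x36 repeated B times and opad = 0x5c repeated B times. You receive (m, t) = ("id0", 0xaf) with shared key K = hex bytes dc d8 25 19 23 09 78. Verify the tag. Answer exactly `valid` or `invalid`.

Key hex bytes dc d8 25 19 23 09 78 is 7 bytes > B = 5, so hash it first: H(key) = 96, then zero-pad to 5 bytes: K' = 96 00 00 00 00.
K' ⊕ ipad = a0 36 36 36 36; K' ⊕ opad = ca 5c 5c 5c 5c.
Inner hash: sum = 160+54+54+54+54+105+100+48 = 629; mod 256 = 117 → 75.
Outer hash (recomputed tag): sum = 202+92+92+92+92+117 = 687; mod 256 = 175 → af.
Recomputed tag = af; claimed = af → match.

valid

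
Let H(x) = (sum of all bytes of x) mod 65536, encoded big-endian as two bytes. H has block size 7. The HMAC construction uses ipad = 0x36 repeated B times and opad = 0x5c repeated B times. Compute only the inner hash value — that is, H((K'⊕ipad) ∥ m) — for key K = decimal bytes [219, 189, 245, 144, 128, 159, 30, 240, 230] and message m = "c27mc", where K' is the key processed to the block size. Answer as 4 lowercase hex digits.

Key decimal bytes [219, 189, 245, 144, 128, 159, 30, 240, 230] = db bd f5 90 80 9f 1e f0 e6 is 9 bytes > B = 7, so hash it first: H(key) = 06 30, then zero-pad to 7 bytes: K' = 06 30 00 00 00 00 00.
K' ⊕ ipad = 30 06 36 36 36 36 36.
Inner input = 30 06 36 36 36 36 36 ∥ 63 32 37 6d 63.
Inner hash: sum = 48+6+54+54+54+54+54+99+50+55+109+99 = 736 → 02 e0.

02e0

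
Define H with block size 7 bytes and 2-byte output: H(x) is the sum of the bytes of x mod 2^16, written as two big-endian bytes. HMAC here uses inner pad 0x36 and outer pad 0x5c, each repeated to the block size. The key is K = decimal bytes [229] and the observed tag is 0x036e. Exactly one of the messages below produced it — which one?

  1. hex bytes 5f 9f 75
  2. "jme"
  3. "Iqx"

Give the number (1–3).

1

Key decimal bytes [229] = e5 is 1 byte ≤ B = 7; zero-pad to 7 bytes: K' = e5 00 00 00 00 00 00.
K' ⊕ ipad = d3 36 36 36 36 36 36; K' ⊕ opad = b9 5c 5c 5c 5c 5c 5c.
m1: inner = H(d3 36 36 36 36 36 36 5f 9f 75) = 03 8a; tag = H(b9 5c 5c 5c 5c 5c 5c 03 8a) = 036e ← matches
m2: inner = H(d3 36 36 36 36 36 36 6a 6d 65) = 03 53; tag = H(b9 5c 5c 5c 5c 5c 5c 03 53) = 0337
m3: inner = H(d3 36 36 36 36 36 36 49 71 78) = 03 49; tag = H(b9 5c 5c 5c 5c 5c 5c 03 49) = 032d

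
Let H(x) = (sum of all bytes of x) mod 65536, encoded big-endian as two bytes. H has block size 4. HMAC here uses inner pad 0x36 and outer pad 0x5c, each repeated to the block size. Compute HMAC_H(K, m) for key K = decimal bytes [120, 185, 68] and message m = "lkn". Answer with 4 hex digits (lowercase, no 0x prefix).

0249

Key decimal bytes [120, 185, 68] = 78 b9 44 is 3 bytes ≤ B = 4; zero-pad to 4 bytes: K' = 78 b9 44 00.
K' ⊕ ipad = 4e 8f 72 36.  K' ⊕ opad = 24 e5 18 5c.
Inner input = (K'⊕ipad) ∥ m = 4e 8f 72 36 ∥ 6c 6b 6e.
Inner hash: sum = 78+143+114+54+108+107+110 = 714 → 02 ca.
Outer input = (K'⊕opad) ∥ inner = 24 e5 18 5c ∥ 02 ca.
Outer hash (tag): sum = 36+229+24+92+2+202 = 585 → 02 49.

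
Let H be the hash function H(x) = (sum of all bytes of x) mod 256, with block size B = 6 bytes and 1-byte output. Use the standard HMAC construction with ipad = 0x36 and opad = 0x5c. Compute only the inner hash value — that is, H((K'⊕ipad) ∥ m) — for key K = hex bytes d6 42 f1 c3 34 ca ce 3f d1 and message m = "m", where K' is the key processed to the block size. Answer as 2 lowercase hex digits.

Key hex bytes d6 42 f1 c3 34 ca ce 3f d1 is 9 bytes > B = 6, so hash it first: H(key) = a8, then zero-pad to 6 bytes: K' = a8 00 00 00 00 00.
K' ⊕ ipad = 9e 36 36 36 36 36.
Inner input = 9e 36 36 36 36 36 ∥ 6d.
Inner hash: sum = 158+54+54+54+54+54+109 = 537; mod 256 = 25 → 19.

19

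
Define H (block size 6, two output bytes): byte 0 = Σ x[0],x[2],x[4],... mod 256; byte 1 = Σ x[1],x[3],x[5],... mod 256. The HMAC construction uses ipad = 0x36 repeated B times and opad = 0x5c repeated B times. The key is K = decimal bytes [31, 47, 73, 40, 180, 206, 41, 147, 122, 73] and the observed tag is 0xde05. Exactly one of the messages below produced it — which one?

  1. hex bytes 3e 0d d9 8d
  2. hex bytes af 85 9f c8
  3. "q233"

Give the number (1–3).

Key decimal bytes [31, 47, 73, 40, 180, 206, 41, 147, 122, 73] = 1f 2f 49 28 b4 ce 29 93 7a 49 is 10 bytes > B = 6, so hash it first: H(key) = bf 01, then zero-pad to 6 bytes: K' = bf 01 00 00 00 00.
K' ⊕ ipad = 89 37 36 36 36 36; K' ⊕ opad = e3 5d 5c 5c 5c 5c.
m1: inner = H(89 37 36 36 36 36 3e 0d d9 8d) = 0c 3d; tag = H(e3 5d 5c 5c 5c 5c 0c 3d) = a752
m2: inner = H(89 37 36 36 36 36 af 85 9f c8) = 43 f0; tag = H(e3 5d 5c 5c 5c 5c 43 f0) = de05 ← matches
m3: inner = H(89 37 36 36 36 36 71 32 33 33) = 99 08; tag = H(e3 5d 5c 5c 5c 5c 99 08) = 341d

2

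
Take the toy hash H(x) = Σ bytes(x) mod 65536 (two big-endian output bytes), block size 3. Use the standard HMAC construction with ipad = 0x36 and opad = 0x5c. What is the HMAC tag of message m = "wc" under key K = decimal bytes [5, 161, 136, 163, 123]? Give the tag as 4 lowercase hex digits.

Key decimal bytes [5, 161, 136, 163, 123] = 05 a1 88 a3 7b is 5 bytes > B = 3, so hash it first: H(key) = 02 4c, then zero-pad to 3 bytes: K' = 02 4c 00.
K' ⊕ ipad = 34 7a 36.  K' ⊕ opad = 5e 10 5c.
Inner input = (K'⊕ipad) ∥ m = 34 7a 36 ∥ 77 63.
Inner hash: sum = 52+122+54+119+99 = 446 → 01 be.
Outer input = (K'⊕opad) ∥ inner = 5e 10 5c ∥ 01 be.
Outer hash (tag): sum = 94+16+92+1+190 = 393 → 01 89.

0189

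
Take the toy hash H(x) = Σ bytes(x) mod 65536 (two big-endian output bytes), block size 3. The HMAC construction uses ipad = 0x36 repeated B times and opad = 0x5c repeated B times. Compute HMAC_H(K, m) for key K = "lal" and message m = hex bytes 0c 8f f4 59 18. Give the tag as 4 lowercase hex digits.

Key "lal" = 6c 61 6c is exactly B = 3 bytes: K' = 6c 61 6c.
K' ⊕ ipad = 5a 57 5a.  K' ⊕ opad = 30 3d 30.
Inner input = (K'⊕ipad) ∥ m = 5a 57 5a ∥ 0c 8f f4 59 18.
Inner hash: sum = 90+87+90+12+143+244+89+24 = 779 → 03 0b.
Outer input = (K'⊕opad) ∥ inner = 30 3d 30 ∥ 03 0b.
Outer hash (tag): sum = 48+61+48+3+11 = 171 → 00 ab.

00ab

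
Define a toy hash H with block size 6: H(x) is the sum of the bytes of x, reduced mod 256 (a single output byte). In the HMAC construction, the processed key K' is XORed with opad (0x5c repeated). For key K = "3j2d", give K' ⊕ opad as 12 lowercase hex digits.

6f366e385c5c

Key "3j2d" = 33 6a 32 64 is 4 bytes ≤ B = 6; zero-pad to 6 bytes: K' = 33 6a 32 64 00 00.
XOR each byte with 0x5c: 33⊕5c=6f, 6a⊕5c=36, 32⊕5c=6e, 64⊕5c=38, 00⊕5c=5c, 00⊕5c=5c.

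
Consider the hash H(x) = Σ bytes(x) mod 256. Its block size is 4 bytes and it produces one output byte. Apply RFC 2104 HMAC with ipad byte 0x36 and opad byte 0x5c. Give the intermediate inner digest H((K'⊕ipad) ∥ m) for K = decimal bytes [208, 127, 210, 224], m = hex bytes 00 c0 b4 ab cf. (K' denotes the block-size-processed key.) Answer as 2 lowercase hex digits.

d7

Key decimal bytes [208, 127, 210, 224] = d0 7f d2 e0 is exactly B = 4 bytes: K' = d0 7f d2 e0.
K' ⊕ ipad = e6 49 e4 d6.
Inner input = e6 49 e4 d6 ∥ 00 c0 b4 ab cf.
Inner hash: sum = 230+73+228+214+0+192+180+171+207 = 1495; mod 256 = 215 → d7.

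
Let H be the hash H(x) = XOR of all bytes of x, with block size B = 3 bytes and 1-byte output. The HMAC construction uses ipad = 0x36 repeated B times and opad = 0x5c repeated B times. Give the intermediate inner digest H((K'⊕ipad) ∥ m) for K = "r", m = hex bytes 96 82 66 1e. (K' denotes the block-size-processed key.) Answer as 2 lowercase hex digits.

Key "r" = 72 is 1 byte ≤ B = 3; zero-pad to 3 bytes: K' = 72 00 00.
K' ⊕ ipad = 44 36 36.
Inner input = 44 36 36 ∥ 96 82 66 1e.
Inner hash: XOR 44⊕36⊕36⊕96⊕82⊕66⊕1e = 28.

28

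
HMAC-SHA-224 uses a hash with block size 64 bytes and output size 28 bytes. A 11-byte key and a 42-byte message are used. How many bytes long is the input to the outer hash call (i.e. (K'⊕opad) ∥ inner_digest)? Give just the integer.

92

Key is 11 ≤ 64 bytes, zero-padded: |K'| = 64.
Outer input = (K'⊕opad) ∥ H(inner) → 64 + 28 = 92 bytes.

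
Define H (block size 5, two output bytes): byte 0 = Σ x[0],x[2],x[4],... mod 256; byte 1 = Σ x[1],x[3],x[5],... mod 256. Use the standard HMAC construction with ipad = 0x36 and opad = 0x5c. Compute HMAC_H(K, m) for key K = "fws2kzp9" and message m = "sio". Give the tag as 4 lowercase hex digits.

Key "fws2kzp9" = 66 77 73 32 6b 7a 70 39 is 8 bytes > B = 5, so hash it first: H(key) = b4 5c, then zero-pad to 5 bytes: K' = b4 5c 00 00 00.
K' ⊕ ipad = 82 6a 36 36 36.  K' ⊕ opad = e8 00 5c 5c 5c.
Inner input = (K'⊕ipad) ∥ m = 82 6a 36 36 36 ∥ 73 69 6f.
Inner hash: even-index sum = 343 mod 256 = 87; odd-index sum = 386 mod 256 = 130 → 57 82.
Outer input = (K'⊕opad) ∥ inner = e8 00 5c 5c 5c ∥ 57 82.
Outer hash (tag): even-index sum = 546 mod 256 = 34; odd-index sum = 179 mod 256 = 179 → 22 b3.

22b3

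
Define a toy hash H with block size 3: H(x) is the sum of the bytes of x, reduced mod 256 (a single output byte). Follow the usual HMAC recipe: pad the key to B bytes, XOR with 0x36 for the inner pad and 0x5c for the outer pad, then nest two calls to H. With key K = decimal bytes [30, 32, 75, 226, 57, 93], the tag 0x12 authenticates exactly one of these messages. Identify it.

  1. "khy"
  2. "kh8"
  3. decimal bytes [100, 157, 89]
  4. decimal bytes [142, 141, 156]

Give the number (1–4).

3

Key decimal bytes [30, 32, 75, 226, 57, 93] = 1e 20 4b e2 39 5d is 6 bytes > B = 3, so hash it first: H(key) = 01, then zero-pad to 3 bytes: K' = 01 00 00.
K' ⊕ ipad = 37 36 36; K' ⊕ opad = 5d 5c 5c.
m1: inner = H(37 36 36 6b 68 79) = ef; tag = H(5d 5c 5c ef) = 04
m2: inner = H(37 36 36 6b 68 38) = ae; tag = H(5d 5c 5c ae) = c3
m3: inner = H(37 36 36 64 9d 59) = fd; tag = H(5d 5c 5c fd) = 12 ← matches
m4: inner = H(37 36 36 8e 8d 9c) = 5a; tag = H(5d 5c 5c 5a) = 6f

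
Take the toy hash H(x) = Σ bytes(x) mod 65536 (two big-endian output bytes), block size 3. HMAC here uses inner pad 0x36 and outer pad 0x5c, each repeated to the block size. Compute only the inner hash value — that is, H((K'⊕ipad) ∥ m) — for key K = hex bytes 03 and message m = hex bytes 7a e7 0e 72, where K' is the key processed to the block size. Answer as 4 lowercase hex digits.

0282

Key hex bytes 03 is 1 byte ≤ B = 3; zero-pad to 3 bytes: K' = 03 00 00.
K' ⊕ ipad = 35 36 36.
Inner input = 35 36 36 ∥ 7a e7 0e 72.
Inner hash: sum = 53+54+54+122+231+14+114 = 642 → 02 82.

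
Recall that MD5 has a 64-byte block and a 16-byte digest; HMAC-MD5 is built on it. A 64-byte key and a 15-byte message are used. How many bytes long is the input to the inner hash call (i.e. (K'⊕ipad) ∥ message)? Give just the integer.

Key is 64 ≤ 64 bytes, zero-padded: |K'| = 64.
Inner input = (K'⊕ipad) ∥ m → 64 + 15 = 79 bytes.

79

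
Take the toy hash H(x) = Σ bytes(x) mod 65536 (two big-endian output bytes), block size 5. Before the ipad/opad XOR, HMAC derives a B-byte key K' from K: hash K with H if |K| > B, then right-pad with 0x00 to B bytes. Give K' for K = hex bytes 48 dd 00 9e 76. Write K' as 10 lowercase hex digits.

Key hex bytes 48 dd 00 9e 76 is exactly B = 5 bytes: K' = 48 dd 00 9e 76.

48dd009e76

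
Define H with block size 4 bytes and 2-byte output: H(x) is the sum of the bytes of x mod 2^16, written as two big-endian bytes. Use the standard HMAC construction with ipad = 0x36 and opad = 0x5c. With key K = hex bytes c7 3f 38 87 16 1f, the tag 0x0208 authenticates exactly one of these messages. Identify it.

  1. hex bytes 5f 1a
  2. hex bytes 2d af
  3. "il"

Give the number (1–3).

Key hex bytes c7 3f 38 87 16 1f is 6 bytes > B = 4, so hash it first: H(key) = 01 fa, then zero-pad to 4 bytes: K' = 01 fa 00 00.
K' ⊕ ipad = 37 cc 36 36; K' ⊕ opad = 5d a6 5c 5c.
m1: inner = H(37 cc 36 36 5f 1a) = 01 e8; tag = H(5d a6 5c 5c 01 e8) = 02a4
m2: inner = H(37 cc 36 36 2d af) = 02 4b; tag = H(5d a6 5c 5c 02 4b) = 0208 ← matches
m3: inner = H(37 cc 36 36 69 6c) = 02 44; tag = H(5d a6 5c 5c 02 44) = 0201

2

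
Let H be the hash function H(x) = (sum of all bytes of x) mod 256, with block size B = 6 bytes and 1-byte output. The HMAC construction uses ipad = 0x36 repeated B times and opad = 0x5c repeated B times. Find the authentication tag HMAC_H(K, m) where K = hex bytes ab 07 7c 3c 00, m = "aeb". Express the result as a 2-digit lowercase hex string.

40

Key hex bytes ab 07 7c 3c 00 is 5 bytes ≤ B = 6; zero-pad to 6 bytes: K' = ab 07 7c 3c 00 00.
K' ⊕ ipad = 9d 31 4a 0a 36 36.  K' ⊕ opad = f7 5b 20 60 5c 5c.
Inner input = (K'⊕ipad) ∥ m = 9d 31 4a 0a 36 36 ∥ 61 65 62.
Inner hash: sum = 157+49+74+10+54+54+97+101+98 = 694; mod 256 = 182 → b6.
Outer input = (K'⊕opad) ∥ inner = f7 5b 20 60 5c 5c ∥ b6.
Outer hash (tag): sum = 247+91+32+96+92+92+182 = 832; mod 256 = 64 → 40.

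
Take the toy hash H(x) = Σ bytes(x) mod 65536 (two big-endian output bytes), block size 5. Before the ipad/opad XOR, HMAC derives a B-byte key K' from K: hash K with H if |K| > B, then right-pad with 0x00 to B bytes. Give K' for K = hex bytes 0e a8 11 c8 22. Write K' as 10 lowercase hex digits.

0ea811c822

Key hex bytes 0e a8 11 c8 22 is exactly B = 5 bytes: K' = 0e a8 11 c8 22.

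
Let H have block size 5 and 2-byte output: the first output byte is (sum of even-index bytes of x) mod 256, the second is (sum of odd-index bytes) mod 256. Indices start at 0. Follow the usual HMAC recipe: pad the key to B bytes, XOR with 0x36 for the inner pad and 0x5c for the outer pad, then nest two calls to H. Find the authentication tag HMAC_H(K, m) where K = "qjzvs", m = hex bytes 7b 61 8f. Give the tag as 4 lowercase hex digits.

Key "qjzvs" = 71 6a 7a 76 73 is exactly B = 5 bytes: K' = 71 6a 7a 76 73.
K' ⊕ ipad = 47 5c 4c 40 45.  K' ⊕ opad = 2d 36 26 2a 2f.
Inner input = (K'⊕ipad) ∥ m = 47 5c 4c 40 45 ∥ 7b 61 8f.
Inner hash: even-index sum = 313 mod 256 = 57; odd-index sum = 422 mod 256 = 166 → 39 a6.
Outer input = (K'⊕opad) ∥ inner = 2d 36 26 2a 2f ∥ 39 a6.
Outer hash (tag): even-index sum = 296 mod 256 = 40; odd-index sum = 153 mod 256 = 153 → 28 99.

2899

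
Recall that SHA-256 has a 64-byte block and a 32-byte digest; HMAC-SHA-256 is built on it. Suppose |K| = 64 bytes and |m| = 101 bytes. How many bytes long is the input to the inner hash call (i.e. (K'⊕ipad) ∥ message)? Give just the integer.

165

Key is 64 ≤ 64 bytes, zero-padded: |K'| = 64.
Inner input = (K'⊕ipad) ∥ m → 64 + 101 = 165 bytes.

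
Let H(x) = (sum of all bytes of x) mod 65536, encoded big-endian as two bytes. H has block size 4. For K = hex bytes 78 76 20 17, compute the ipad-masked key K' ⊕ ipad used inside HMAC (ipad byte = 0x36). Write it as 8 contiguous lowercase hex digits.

Key hex bytes 78 76 20 17 is exactly B = 4 bytes: K' = 78 76 20 17.
XOR each byte with 0x36: 78⊕36=4e, 76⊕36=40, 20⊕36=16, 17⊕36=21.

4e401621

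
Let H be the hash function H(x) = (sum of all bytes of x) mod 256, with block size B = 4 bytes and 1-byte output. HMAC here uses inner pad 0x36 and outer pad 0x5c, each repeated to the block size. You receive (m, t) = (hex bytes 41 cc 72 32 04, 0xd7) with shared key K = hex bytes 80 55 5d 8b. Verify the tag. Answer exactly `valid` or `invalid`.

invalid

Key hex bytes 80 55 5d 8b is exactly B = 4 bytes: K' = 80 55 5d 8b.
K' ⊕ ipad = b6 63 6b bd; K' ⊕ opad = dc 09 01 d7.
Inner hash: sum = 182+99+107+189+65+204+114+50+4 = 1014; mod 256 = 246 → f6.
Outer hash (recomputed tag): sum = 220+9+1+215+246 = 691; mod 256 = 179 → b3.
Recomputed tag = b3; claimed = d7 → mismatch.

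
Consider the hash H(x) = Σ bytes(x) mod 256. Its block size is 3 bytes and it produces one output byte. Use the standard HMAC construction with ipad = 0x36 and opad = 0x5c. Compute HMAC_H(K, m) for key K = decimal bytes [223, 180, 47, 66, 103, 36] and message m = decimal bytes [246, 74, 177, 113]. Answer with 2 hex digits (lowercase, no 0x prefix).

Key decimal bytes [223, 180, 47, 66, 103, 36] = df b4 2f 42 67 24 is 6 bytes > B = 3, so hash it first: H(key) = 8f, then zero-pad to 3 bytes: K' = 8f 00 00.
K' ⊕ ipad = b9 36 36.  K' ⊕ opad = d3 5c 5c.
Inner input = (K'⊕ipad) ∥ m = b9 36 36 ∥ f6 4a b1 71.
Inner hash: sum = 185+54+54+246+74+177+113 = 903; mod 256 = 135 → 87.
Outer input = (K'⊕opad) ∥ inner = d3 5c 5c ∥ 87.
Outer hash (tag): sum = 211+92+92+135 = 530; mod 256 = 18 → 12.

12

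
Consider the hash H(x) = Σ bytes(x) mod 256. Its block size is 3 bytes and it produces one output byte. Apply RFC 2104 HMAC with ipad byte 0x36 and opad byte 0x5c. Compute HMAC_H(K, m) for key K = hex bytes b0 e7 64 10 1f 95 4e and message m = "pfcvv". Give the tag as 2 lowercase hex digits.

d5

Key hex bytes b0 e7 64 10 1f 95 4e is 7 bytes > B = 3, so hash it first: H(key) = 0d, then zero-pad to 3 bytes: K' = 0d 00 00.
K' ⊕ ipad = 3b 36 36.  K' ⊕ opad = 51 5c 5c.
Inner input = (K'⊕ipad) ∥ m = 3b 36 36 ∥ 70 66 63 76 76.
Inner hash: sum = 59+54+54+112+102+99+118+118 = 716; mod 256 = 204 → cc.
Outer input = (K'⊕opad) ∥ inner = 51 5c 5c ∥ cc.
Outer hash (tag): sum = 81+92+92+204 = 469; mod 256 = 213 → d5.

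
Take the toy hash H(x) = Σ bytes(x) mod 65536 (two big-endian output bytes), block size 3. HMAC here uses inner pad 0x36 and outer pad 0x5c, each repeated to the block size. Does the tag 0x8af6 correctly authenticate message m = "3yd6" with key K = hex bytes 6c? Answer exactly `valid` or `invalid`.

Key hex bytes 6c is 1 byte ≤ B = 3; zero-pad to 3 bytes: K' = 6c 00 00.
K' ⊕ ipad = 5a 36 36; K' ⊕ opad = 30 5c 5c.
Inner hash: sum = 90+54+54+51+121+100+54 = 524 → 02 0c.
Outer hash (recomputed tag): sum = 48+92+92+2+12 = 246 → 00 f6.
Recomputed tag = 00f6; claimed = 8af6 → mismatch.

invalid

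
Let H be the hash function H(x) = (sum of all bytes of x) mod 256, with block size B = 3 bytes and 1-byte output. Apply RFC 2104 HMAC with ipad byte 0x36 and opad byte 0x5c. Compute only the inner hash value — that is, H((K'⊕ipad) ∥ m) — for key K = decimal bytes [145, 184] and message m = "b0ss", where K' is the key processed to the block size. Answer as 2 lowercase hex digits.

e3

Key decimal bytes [145, 184] = 91 b8 is 2 bytes ≤ B = 3; zero-pad to 3 bytes: K' = 91 b8 00.
K' ⊕ ipad = a7 8e 36.
Inner input = a7 8e 36 ∥ 62 30 73 73.
Inner hash: sum = 167+142+54+98+48+115+115 = 739; mod 256 = 227 → e3.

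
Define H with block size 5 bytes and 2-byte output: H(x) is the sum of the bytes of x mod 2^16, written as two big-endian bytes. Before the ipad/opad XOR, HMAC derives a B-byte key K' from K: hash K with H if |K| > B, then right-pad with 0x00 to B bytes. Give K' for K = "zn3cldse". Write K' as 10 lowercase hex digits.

0326000000

|K| = 8 > B = 5, so first hash the key.
H(K): sum = 122+110+51+99+108+100+115+101 = 806 → 03 26.
Zero-pad H(K) = 03 26 to 5 bytes: K' = 03 26 00 00 00.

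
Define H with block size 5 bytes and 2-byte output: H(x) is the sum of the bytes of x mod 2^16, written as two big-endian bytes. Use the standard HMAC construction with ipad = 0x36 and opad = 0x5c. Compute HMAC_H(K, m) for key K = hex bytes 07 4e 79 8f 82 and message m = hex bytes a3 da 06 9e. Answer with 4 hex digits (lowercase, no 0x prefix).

02cd

Key hex bytes 07 4e 79 8f 82 is exactly B = 5 bytes: K' = 07 4e 79 8f 82.
K' ⊕ ipad = 31 78 4f b9 b4.  K' ⊕ opad = 5b 12 25 d3 de.
Inner input = (K'⊕ipad) ∥ m = 31 78 4f b9 b4 ∥ a3 da 06 9e.
Inner hash: sum = 49+120+79+185+180+163+218+6+158 = 1158 → 04 86.
Outer input = (K'⊕opad) ∥ inner = 5b 12 25 d3 de ∥ 04 86.
Outer hash (tag): sum = 91+18+37+211+222+4+134 = 717 → 02 cd.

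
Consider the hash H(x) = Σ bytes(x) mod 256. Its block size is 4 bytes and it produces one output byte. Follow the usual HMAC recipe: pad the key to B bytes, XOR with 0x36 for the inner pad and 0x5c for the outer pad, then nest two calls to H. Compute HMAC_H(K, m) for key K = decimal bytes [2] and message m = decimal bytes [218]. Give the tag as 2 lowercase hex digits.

22

Key decimal bytes [2] = 02 is 1 byte ≤ B = 4; zero-pad to 4 bytes: K' = 02 00 00 00.
K' ⊕ ipad = 34 36 36 36.  K' ⊕ opad = 5e 5c 5c 5c.
Inner input = (K'⊕ipad) ∥ m = 34 36 36 36 ∥ da.
Inner hash: sum = 52+54+54+54+218 = 432; mod 256 = 176 → b0.
Outer input = (K'⊕opad) ∥ inner = 5e 5c 5c 5c ∥ b0.
Outer hash (tag): sum = 94+92+92+92+176 = 546; mod 256 = 34 → 22.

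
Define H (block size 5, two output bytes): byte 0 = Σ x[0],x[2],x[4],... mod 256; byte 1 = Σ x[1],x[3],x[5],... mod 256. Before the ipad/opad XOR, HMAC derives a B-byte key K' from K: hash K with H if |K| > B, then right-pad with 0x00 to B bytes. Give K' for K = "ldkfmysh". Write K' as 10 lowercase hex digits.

|K| = 8 > B = 5, so first hash the key.
H(K): even-index sum = 439 mod 256 = 183; odd-index sum = 427 mod 256 = 171 → b7 ab.
Zero-pad H(K) = b7 ab to 5 bytes: K' = b7 ab 00 00 00.

b7ab000000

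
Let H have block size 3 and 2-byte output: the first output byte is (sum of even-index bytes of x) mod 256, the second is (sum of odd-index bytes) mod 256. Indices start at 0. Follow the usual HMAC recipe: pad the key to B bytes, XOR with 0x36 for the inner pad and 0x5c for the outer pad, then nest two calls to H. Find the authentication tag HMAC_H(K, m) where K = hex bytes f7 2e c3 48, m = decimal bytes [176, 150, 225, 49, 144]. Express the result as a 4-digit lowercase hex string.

Key hex bytes f7 2e c3 48 is 4 bytes > B = 3, so hash it first: H(key) = ba 76, then zero-pad to 3 bytes: K' = ba 76 00.
K' ⊕ ipad = 8c 40 36.  K' ⊕ opad = e6 2a 5c.
Inner input = (K'⊕ipad) ∥ m = 8c 40 36 ∥ b0 96 e1 31 90.
Inner hash: even-index sum = 393 mod 256 = 137; odd-index sum = 609 mod 256 = 97 → 89 61.
Outer input = (K'⊕opad) ∥ inner = e6 2a 5c ∥ 89 61.
Outer hash (tag): even-index sum = 419 mod 256 = 163; odd-index sum = 179 mod 256 = 179 → a3 b3.

a3b3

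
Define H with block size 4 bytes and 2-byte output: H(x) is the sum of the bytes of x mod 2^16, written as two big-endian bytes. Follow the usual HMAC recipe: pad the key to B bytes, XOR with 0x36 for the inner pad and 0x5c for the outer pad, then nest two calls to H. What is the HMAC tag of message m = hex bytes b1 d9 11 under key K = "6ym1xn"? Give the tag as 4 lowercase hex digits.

Key "6ym1xn" = 36 79 6d 31 78 6e is 6 bytes > B = 4, so hash it first: H(key) = 02 33, then zero-pad to 4 bytes: K' = 02 33 00 00.
K' ⊕ ipad = 34 05 36 36.  K' ⊕ opad = 5e 6f 5c 5c.
Inner input = (K'⊕ipad) ∥ m = 34 05 36 36 ∥ b1 d9 11.
Inner hash: sum = 52+5+54+54+177+217+17 = 576 → 02 40.
Outer input = (K'⊕opad) ∥ inner = 5e 6f 5c 5c ∥ 02 40.
Outer hash (tag): sum = 94+111+92+92+2+64 = 455 → 01 c7.

01c7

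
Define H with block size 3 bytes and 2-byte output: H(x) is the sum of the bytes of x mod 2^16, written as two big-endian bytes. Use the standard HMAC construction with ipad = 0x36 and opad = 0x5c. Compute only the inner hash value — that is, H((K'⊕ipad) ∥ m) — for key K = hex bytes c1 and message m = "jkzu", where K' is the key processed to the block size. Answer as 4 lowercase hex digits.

0327

Key hex bytes c1 is 1 byte ≤ B = 3; zero-pad to 3 bytes: K' = c1 00 00.
K' ⊕ ipad = f7 36 36.
Inner input = f7 36 36 ∥ 6a 6b 7a 75.
Inner hash: sum = 247+54+54+106+107+122+117 = 807 → 03 27.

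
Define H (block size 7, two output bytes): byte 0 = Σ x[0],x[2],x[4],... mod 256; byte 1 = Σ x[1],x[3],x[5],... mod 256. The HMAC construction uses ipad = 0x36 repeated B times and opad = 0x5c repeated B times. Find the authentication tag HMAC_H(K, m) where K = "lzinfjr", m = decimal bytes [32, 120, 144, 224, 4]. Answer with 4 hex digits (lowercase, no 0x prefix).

Key "lzinfjr" = 6c 7a 69 6e 66 6a 72 is exactly B = 7 bytes: K' = 6c 7a 69 6e 66 6a 72.
K' ⊕ ipad = 5a 4c 5f 58 50 5c 44.  K' ⊕ opad = 30 26 35 32 3a 36 2e.
Inner input = (K'⊕ipad) ∥ m = 5a 4c 5f 58 50 5c 44 ∥ 20 78 90 e0 04.
Inner hash: even-index sum = 677 mod 256 = 165; odd-index sum = 436 mod 256 = 180 → a5 b4.
Outer input = (K'⊕opad) ∥ inner = 30 26 35 32 3a 36 2e ∥ a5 b4.
Outer hash (tag): even-index sum = 385 mod 256 = 129; odd-index sum = 307 mod 256 = 51 → 81 33.

8133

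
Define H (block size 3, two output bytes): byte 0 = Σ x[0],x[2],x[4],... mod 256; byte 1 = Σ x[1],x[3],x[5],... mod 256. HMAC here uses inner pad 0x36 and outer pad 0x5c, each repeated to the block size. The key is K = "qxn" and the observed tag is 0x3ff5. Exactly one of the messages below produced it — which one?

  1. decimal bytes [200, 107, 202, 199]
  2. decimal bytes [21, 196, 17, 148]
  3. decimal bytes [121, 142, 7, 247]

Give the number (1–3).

1

Key "qxn" = 71 78 6e is exactly B = 3 bytes: K' = 71 78 6e.
K' ⊕ ipad = 47 4e 58; K' ⊕ opad = 2d 24 32.
m1: inner = H(47 4e 58 c8 6b ca c7) = d1 e0; tag = H(2d 24 32 d1 e0) = 3ff5 ← matches
m2: inner = H(47 4e 58 15 c4 11 94) = f7 74; tag = H(2d 24 32 f7 74) = d31b
m3: inner = H(47 4e 58 79 8e 07 f7) = 24 ce; tag = H(2d 24 32 24 ce) = 2d48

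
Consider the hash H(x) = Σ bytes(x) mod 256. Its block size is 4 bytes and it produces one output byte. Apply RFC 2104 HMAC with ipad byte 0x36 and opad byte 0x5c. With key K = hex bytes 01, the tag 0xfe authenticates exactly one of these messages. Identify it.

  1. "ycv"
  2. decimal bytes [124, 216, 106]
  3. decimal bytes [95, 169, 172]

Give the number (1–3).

3

Key hex bytes 01 is 1 byte ≤ B = 4; zero-pad to 4 bytes: K' = 01 00 00 00.
K' ⊕ ipad = 37 36 36 36; K' ⊕ opad = 5d 5c 5c 5c.
m1: inner = H(37 36 36 36 79 63 76) = 2b; tag = H(5d 5c 5c 5c 2b) = 9c
m2: inner = H(37 36 36 36 7c d8 6a) = 97; tag = H(5d 5c 5c 5c 97) = 08
m3: inner = H(37 36 36 36 5f a9 ac) = 8d; tag = H(5d 5c 5c 5c 8d) = fe ← matches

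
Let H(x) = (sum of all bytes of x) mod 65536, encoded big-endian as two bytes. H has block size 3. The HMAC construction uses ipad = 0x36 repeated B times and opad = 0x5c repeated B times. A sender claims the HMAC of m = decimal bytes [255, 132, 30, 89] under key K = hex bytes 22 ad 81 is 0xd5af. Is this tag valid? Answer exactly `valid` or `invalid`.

invalid

Key hex bytes 22 ad 81 is exactly B = 3 bytes: K' = 22 ad 81.
K' ⊕ ipad = 14 9b b7; K' ⊕ opad = 7e f1 dd.
Inner hash: sum = 20+155+183+255+132+30+89 = 864 → 03 60.
Outer hash (recomputed tag): sum = 126+241+221+3+96 = 687 → 02 af.
Recomputed tag = 02af; claimed = d5af → mismatch.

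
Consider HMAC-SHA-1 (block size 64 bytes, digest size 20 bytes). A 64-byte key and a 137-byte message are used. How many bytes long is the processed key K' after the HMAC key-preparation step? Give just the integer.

Key is 64 ≤ 64 bytes, zero-padded: |K'| = 64.

64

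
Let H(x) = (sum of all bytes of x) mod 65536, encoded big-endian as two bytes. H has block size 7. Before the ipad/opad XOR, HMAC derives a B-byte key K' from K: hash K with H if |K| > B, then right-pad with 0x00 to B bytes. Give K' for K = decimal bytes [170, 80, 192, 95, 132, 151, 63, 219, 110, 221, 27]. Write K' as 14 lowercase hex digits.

|K| = 11 > B = 7, so first hash the key.
H(K): sum = 170+80+192+95+132+151+63+219+110+221+27 = 1460 → 05 b4.
Zero-pad H(K) = 05 b4 to 7 bytes: K' = 05 b4 00 00 00 00 00.

05b40000000000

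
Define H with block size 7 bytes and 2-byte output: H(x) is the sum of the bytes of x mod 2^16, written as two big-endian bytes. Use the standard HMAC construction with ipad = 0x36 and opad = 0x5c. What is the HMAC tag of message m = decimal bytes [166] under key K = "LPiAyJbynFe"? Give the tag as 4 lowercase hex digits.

Key "LPiAyJbynFe" = 4c 50 69 41 79 4a 62 79 6e 46 65 is 11 bytes > B = 7, so hash it first: H(key) = 03 fd, then zero-pad to 7 bytes: K' = 03 fd 00 00 00 00 00.
K' ⊕ ipad = 35 cb 36 36 36 36 36.  K' ⊕ opad = 5f a1 5c 5c 5c 5c 5c.
Inner input = (K'⊕ipad) ∥ m = 35 cb 36 36 36 36 36 ∥ a6.
Inner hash: sum = 53+203+54+54+54+54+54+166 = 692 → 02 b4.
Outer input = (K'⊕opad) ∥ inner = 5f a1 5c 5c 5c 5c 5c ∥ 02 b4.
Outer hash (tag): sum = 95+161+92+92+92+92+92+2+180 = 898 → 03 82.

0382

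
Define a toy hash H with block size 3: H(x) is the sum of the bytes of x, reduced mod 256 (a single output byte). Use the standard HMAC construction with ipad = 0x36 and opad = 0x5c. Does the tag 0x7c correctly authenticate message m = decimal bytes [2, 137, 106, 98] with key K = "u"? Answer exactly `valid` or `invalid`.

Key "u" = 75 is 1 byte ≤ B = 3; zero-pad to 3 bytes: K' = 75 00 00.
K' ⊕ ipad = 43 36 36; K' ⊕ opad = 29 5c 5c.
Inner hash: sum = 67+54+54+2+137+106+98 = 518; mod 256 = 6 → 06.
Outer hash (recomputed tag): sum = 41+92+92+6 = 231 → e7.
Recomputed tag = e7; claimed = 7c → mismatch.

invalid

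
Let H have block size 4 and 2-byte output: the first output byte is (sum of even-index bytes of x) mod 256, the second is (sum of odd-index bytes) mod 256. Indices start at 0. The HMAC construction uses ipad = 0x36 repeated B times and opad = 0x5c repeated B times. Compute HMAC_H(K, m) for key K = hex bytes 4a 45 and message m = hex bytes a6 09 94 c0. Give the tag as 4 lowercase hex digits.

Key hex bytes 4a 45 is 2 bytes ≤ B = 4; zero-pad to 4 bytes: K' = 4a 45 00 00.
K' ⊕ ipad = 7c 73 36 36.  K' ⊕ opad = 16 19 5c 5c.
Inner input = (K'⊕ipad) ∥ m = 7c 73 36 36 ∥ a6 09 94 c0.
Inner hash: even-index sum = 492 mod 256 = 236; odd-index sum = 370 mod 256 = 114 → ec 72.
Outer input = (K'⊕opad) ∥ inner = 16 19 5c 5c ∥ ec 72.
Outer hash (tag): even-index sum = 350 mod 256 = 94; odd-index sum = 231 mod 256 = 231 → 5e e7.

5ee7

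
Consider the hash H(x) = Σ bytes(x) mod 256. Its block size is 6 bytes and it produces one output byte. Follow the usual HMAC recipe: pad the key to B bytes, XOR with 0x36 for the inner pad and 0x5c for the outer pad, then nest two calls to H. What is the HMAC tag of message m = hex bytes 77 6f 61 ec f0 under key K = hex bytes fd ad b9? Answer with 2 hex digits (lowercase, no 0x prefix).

45

Key hex bytes fd ad b9 is 3 bytes ≤ B = 6; zero-pad to 6 bytes: K' = fd ad b9 00 00 00.
K' ⊕ ipad = cb 9b 8f 36 36 36.  K' ⊕ opad = a1 f1 e5 5c 5c 5c.
Inner input = (K'⊕ipad) ∥ m = cb 9b 8f 36 36 36 ∥ 77 6f 61 ec f0.
Inner hash: sum = 203+155+143+54+54+54+119+111+97+236+240 = 1466; mod 256 = 186 → ba.
Outer input = (K'⊕opad) ∥ inner = a1 f1 e5 5c 5c 5c ∥ ba.
Outer hash (tag): sum = 161+241+229+92+92+92+186 = 1093; mod 256 = 69 → 45.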